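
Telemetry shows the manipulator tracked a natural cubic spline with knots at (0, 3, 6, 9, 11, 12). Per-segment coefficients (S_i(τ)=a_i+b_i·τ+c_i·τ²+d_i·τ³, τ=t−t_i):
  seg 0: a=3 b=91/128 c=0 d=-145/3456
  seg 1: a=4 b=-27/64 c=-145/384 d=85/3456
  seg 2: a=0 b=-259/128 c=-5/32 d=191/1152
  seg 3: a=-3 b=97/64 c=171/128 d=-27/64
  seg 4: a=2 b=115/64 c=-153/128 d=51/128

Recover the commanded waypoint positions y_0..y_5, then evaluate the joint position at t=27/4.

y_0 = S_0(0) = a_0 = 3
y_1 = S_1(0) = a_1 = 4
y_2 = S_2(0) = a_2 = 0
y_3 = S_3(0) = a_3 = -3
y_4 = S_4(0) = a_4 = 2
y_5 = S_4(1) = 3
t_q=27/4 is in segment 2 (τ=3/4); S_2(τ)=-12579/8192

y_0=3 y_1=4 y_2=0 y_3=-3 y_4=2 y_5=3
S(27/4) = -12579/8192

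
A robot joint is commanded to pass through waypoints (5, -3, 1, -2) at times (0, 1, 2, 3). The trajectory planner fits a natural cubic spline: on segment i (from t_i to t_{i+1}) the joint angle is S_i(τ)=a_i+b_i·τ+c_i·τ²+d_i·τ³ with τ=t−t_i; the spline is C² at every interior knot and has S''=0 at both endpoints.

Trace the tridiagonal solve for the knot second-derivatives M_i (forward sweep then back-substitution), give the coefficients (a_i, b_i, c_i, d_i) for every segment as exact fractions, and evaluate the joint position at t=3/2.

  seg 0: a=5 b=-35/3 c=0 d=11/3
  seg 1: a=-3 b=-2/3 c=11 d=-19/3
  seg 2: a=1 b=7/3 c=-8 d=8/3
S(3/2) = -11/8

Δ: Δ0=-8, Δ1=4, Δ2=-3
row 1: diag=4, rhs=72; c'=1/4, d'=18
row 2: denom=4−1·1/4=15/4; d'=(-42−1·18)/(15/4)=-16
back: M2=-16
back: M1=18−1/4·-16=22
M: M0=0, M1=22, M2=-16, M3=0
seg 0: a=5, c=M0/2=0, d=(M1−M0)/(6·1)=11/3, b=Δ0−h0·(2M0+M1)/6=-35/3
seg 1: a=-3, c=M1/2=11, d=(M2−M1)/(6·1)=-19/3, b=Δ1−h1·(2M1+M2)/6=-2/3
seg 2: a=1, c=M2/2=-8, d=(M3−M2)/(6·1)=8/3, b=Δ2−h2·(2M2+M3)/6=7/3
t_q=3/2 → seg 1, τ=1/2; S=-3+-2/3·τ+11·τ²+-19/3·τ³=-11/8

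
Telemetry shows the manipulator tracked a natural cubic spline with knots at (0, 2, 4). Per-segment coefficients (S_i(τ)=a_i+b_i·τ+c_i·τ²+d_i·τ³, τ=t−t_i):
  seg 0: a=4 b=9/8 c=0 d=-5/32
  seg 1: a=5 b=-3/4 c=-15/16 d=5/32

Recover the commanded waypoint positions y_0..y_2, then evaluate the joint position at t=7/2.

y_0 = S_0(0) = a_0 = 4
y_1 = S_1(0) = a_1 = 5
y_2 = S_1(2) = 1
t_q=7/2 is in segment 1 (τ=3/2); S_1(τ)=587/256

y_0=4 y_1=5 y_2=1
S(7/2) = 587/256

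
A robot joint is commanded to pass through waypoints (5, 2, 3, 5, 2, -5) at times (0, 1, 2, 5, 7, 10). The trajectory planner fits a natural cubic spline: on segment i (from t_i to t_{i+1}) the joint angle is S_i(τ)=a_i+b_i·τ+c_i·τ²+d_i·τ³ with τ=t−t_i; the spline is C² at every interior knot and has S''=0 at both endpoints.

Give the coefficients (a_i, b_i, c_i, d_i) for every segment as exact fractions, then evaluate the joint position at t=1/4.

Δ: Δ0=-3, Δ1=1, Δ2=2/3, Δ3=-3/2, Δ4=-7/3
row 1: diag=4, rhs=24; c'=1/4, d'=6
row 2: denom=8−1·1/4=31/4; d'=(-2−1·6)/(31/4)=-32/31
row 3: denom=10−3·12/31=274/31; d'=(-13−3·-32/31)/(274/31)=-307/274
row 4: denom=10−2·31/137=1308/137; d'=(-5−2·-307/274)/(1308/137)=-63/218
back: M4=-63/218
back: M3=-307/274−31/137·-63/218=-115/109
back: M2=-32/31−12/31·-115/109=-68/109
back: M1=6−1/4·-68/109=671/109
M: M0=0, M1=671/109, M2=-68/109, M3=-115/109, M4=-63/218, M5=0
seg 0: a=5, c=M0/2=0, d=(M1−M0)/(6·1)=671/654, b=Δ0−h0·(2M0+M1)/6=-2633/654
seg 1: a=2, c=M1/2=671/218, d=(M2−M1)/(6·1)=-739/654, b=Δ1−h1·(2M1+M2)/6=-310/327
seg 2: a=3, c=M2/2=-34/109, d=(M3−M2)/(6·3)=-47/1962, b=Δ2−h2·(2M2+M3)/6=1189/654
seg 3: a=5, c=M3/2=-115/218, d=(M4−M3)/(6·2)=167/2616, b=Δ3−h3·(2M3+M4)/6=-229/327
seg 4: a=2, c=M4/2=-63/436, d=(M5−M4)/(6·3)=7/436, b=Δ4−h4·(2M4+M5)/6=-1337/654
t_q=1/4 → seg 0, τ=1/4; S=5+-2633/654·τ+0·τ²+671/654·τ³=55941/13952

  seg 0: a=5 b=-2633/654 c=0 d=671/654
  seg 1: a=2 b=-310/327 c=671/218 d=-739/654
  seg 2: a=3 b=1189/654 c=-34/109 d=-47/1962
  seg 3: a=5 b=-229/327 c=-115/218 d=167/2616
  seg 4: a=2 b=-1337/654 c=-63/436 d=7/436
S(1/4) = 55941/13952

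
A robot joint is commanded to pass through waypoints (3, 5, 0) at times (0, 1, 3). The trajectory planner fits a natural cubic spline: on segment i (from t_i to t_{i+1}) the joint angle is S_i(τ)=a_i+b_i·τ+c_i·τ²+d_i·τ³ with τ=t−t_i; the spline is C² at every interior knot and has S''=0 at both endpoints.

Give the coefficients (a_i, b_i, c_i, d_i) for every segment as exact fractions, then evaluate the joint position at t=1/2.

  seg 0: a=3 b=11/4 c=0 d=-3/4
  seg 1: a=5 b=1/2 c=-9/4 d=3/8
S(1/2) = 137/32

Δ: Δ0=2, Δ1=-5/2
row 1: diag=6, rhs=-27; c'=1/3, d'=-9/2
back: M1=-9/2
M: M0=0, M1=-9/2, M2=0
seg 0: a=3, c=M0/2=0, d=(M1−M0)/(6·1)=-3/4, b=Δ0−h0·(2M0+M1)/6=11/4
seg 1: a=5, c=M1/2=-9/4, d=(M2−M1)/(6·2)=3/8, b=Δ1−h1·(2M1+M2)/6=1/2
t_q=1/2 → seg 0, τ=1/2; S=3+11/4·τ+0·τ²+-3/4·τ³=137/32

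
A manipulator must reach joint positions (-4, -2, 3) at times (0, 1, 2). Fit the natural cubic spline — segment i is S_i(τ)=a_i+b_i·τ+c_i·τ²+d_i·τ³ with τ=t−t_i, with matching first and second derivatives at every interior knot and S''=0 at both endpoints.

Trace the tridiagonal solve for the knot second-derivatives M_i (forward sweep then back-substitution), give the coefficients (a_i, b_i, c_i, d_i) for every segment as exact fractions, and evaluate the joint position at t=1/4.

Δ: Δ0=2, Δ1=5
row 1: diag=4, rhs=18; c'=1/4, d'=9/2
back: M1=9/2
M: M0=0, M1=9/2, M2=0
seg 0: a=-4, c=M0/2=0, d=(M1−M0)/(6·1)=3/4, b=Δ0−h0·(2M0+M1)/6=5/4
seg 1: a=-2, c=M1/2=9/4, d=(M2−M1)/(6·1)=-3/4, b=Δ1−h1·(2M1+M2)/6=7/2
t_q=1/4 → seg 0, τ=1/4; S=-4+5/4·τ+0·τ²+3/4·τ³=-941/256

  seg 0: a=-4 b=5/4 c=0 d=3/4
  seg 1: a=-2 b=7/2 c=9/4 d=-3/4
S(1/4) = -941/256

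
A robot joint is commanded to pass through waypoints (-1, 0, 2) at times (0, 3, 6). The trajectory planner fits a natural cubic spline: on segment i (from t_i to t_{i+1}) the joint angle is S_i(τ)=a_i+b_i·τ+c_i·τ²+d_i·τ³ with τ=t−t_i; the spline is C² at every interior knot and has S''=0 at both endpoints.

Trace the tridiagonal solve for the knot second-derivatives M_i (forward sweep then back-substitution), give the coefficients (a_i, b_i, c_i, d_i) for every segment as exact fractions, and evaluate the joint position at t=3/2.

Δ: Δ0=1/3, Δ1=2/3
row 1: diag=12, rhs=2; c'=1/4, d'=1/6
back: M1=1/6
M: M0=0, M1=1/6, M2=0
seg 0: a=-1, c=M0/2=0, d=(M1−M0)/(6·3)=1/108, b=Δ0−h0·(2M0+M1)/6=1/4
seg 1: a=0, c=M1/2=1/12, d=(M2−M1)/(6·3)=-1/108, b=Δ1−h1·(2M1+M2)/6=1/2
t_q=3/2 → seg 0, τ=3/2; S=-1+1/4·τ+0·τ²+1/108·τ³=-19/32

  seg 0: a=-1 b=1/4 c=0 d=1/108
  seg 1: a=0 b=1/2 c=1/12 d=-1/108
S(3/2) = -19/32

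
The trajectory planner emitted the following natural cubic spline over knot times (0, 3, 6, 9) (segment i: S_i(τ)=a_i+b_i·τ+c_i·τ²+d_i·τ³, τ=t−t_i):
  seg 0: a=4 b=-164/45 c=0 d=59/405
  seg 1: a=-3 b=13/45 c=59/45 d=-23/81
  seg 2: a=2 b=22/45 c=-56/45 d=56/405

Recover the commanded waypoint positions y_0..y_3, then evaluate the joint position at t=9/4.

y_0=4 y_1=-3 y_2=2 y_3=-4
S(9/4) = -813/320

y_0 = S_0(0) = a_0 = 4
y_1 = S_1(0) = a_1 = -3
y_2 = S_2(0) = a_2 = 2
y_3 = S_2(3) = -4
t_q=9/4 is in segment 0 (τ=9/4); S_0(τ)=-813/320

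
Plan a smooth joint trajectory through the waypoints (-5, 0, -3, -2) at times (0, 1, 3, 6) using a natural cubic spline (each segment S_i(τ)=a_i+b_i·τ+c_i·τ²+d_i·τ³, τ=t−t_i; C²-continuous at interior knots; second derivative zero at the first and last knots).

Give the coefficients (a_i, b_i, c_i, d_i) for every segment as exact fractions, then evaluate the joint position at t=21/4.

Δ: Δ0=5, Δ1=-3/2, Δ2=1/3
row 1: diag=6, rhs=-39; c'=1/3, d'=-13/2
row 2: denom=10−2·1/3=28/3; d'=(11−2·-13/2)/(28/3)=18/7
back: M2=18/7
back: M1=-13/2−1/3·18/7=-103/14
M: M0=0, M1=-103/14, M2=18/7, M3=0
seg 0: a=-5, c=M0/2=0, d=(M1−M0)/(6·1)=-103/84, b=Δ0−h0·(2M0+M1)/6=523/84
seg 1: a=0, c=M1/2=-103/28, d=(M2−M1)/(6·2)=139/168, b=Δ1−h1·(2M1+M2)/6=107/42
seg 2: a=-3, c=M2/2=9/7, d=(M3−M2)/(6·3)=-1/7, b=Δ2−h2·(2M2+M3)/6=-47/21
t_q=21/4 → seg 2, τ=9/4; S=-3+-47/21·τ+9/7·τ²+-1/7·τ³=-1413/448

  seg 0: a=-5 b=523/84 c=0 d=-103/84
  seg 1: a=0 b=107/42 c=-103/28 d=139/168
  seg 2: a=-3 b=-47/21 c=9/7 d=-1/7
S(21/4) = -1413/448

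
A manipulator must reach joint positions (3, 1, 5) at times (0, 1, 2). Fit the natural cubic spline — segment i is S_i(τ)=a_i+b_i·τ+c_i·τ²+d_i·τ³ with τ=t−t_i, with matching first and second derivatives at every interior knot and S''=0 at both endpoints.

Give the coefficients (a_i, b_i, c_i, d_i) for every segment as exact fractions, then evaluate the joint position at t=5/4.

Δ: Δ0=-2, Δ1=4
row 1: diag=4, rhs=36; c'=1/4, d'=9
back: M1=9
M: M0=0, M1=9, M2=0
seg 0: a=3, c=M0/2=0, d=(M1−M0)/(6·1)=3/2, b=Δ0−h0·(2M0+M1)/6=-7/2
seg 1: a=1, c=M1/2=9/2, d=(M2−M1)/(6·1)=-3/2, b=Δ1−h1·(2M1+M2)/6=1
t_q=5/4 → seg 1, τ=1/4; S=1+1·τ+9/2·τ²+-3/2·τ³=193/128

  seg 0: a=3 b=-7/2 c=0 d=3/2
  seg 1: a=1 b=1 c=9/2 d=-3/2
S(5/4) = 193/128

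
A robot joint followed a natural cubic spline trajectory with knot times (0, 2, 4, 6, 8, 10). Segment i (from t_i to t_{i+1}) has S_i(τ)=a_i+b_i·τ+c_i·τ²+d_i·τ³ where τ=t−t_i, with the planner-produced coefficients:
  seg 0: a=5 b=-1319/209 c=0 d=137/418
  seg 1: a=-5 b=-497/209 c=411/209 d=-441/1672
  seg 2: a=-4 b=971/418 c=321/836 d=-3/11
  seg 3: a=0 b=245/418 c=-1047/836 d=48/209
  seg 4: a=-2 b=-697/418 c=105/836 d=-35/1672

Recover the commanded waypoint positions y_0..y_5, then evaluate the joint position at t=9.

y_0 = S_0(0) = a_0 = 5
y_1 = S_1(0) = a_1 = -5
y_2 = S_2(0) = a_2 = -4
y_3 = S_3(0) = a_3 = 0
y_4 = S_4(0) = a_4 = -2
y_5 = S_4(2) = -5
t_q=9 is in segment 4 (τ=1); S_4(τ)=-5957/1672

y_0=5 y_1=-5 y_2=-4 y_3=0 y_4=-2 y_5=-5
S(9) = -5957/1672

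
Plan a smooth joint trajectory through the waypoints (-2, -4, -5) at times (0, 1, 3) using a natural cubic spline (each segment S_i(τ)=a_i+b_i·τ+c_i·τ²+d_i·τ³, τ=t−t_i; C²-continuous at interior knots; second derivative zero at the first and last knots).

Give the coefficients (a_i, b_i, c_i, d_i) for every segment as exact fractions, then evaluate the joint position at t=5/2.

  seg 0: a=-2 b=-9/4 c=0 d=1/4
  seg 1: a=-4 b=-3/2 c=3/4 d=-1/8
S(5/2) = -319/64

Δ: Δ0=-2, Δ1=-1/2
row 1: diag=6, rhs=9; c'=1/3, d'=3/2
back: M1=3/2
M: M0=0, M1=3/2, M2=0
seg 0: a=-2, c=M0/2=0, d=(M1−M0)/(6·1)=1/4, b=Δ0−h0·(2M0+M1)/6=-9/4
seg 1: a=-4, c=M1/2=3/4, d=(M2−M1)/(6·2)=-1/8, b=Δ1−h1·(2M1+M2)/6=-3/2
t_q=5/2 → seg 1, τ=3/2; S=-4+-3/2·τ+3/4·τ²+-1/8·τ³=-319/64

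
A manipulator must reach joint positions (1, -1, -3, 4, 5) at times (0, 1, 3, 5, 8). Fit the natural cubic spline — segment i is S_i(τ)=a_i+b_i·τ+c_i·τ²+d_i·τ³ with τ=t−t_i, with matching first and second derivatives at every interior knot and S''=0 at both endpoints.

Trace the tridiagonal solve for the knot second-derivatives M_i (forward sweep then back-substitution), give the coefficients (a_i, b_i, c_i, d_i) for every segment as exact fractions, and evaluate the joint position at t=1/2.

Δ: Δ0=-2, Δ1=-1, Δ2=7/2, Δ3=1/3
row 1: diag=6, rhs=6; c'=1/3, d'=1
row 2: denom=8−2·1/3=22/3; d'=(27−2·1)/(22/3)=75/22
row 3: denom=10−2·3/11=104/11; d'=(-19−2·75/22)/(104/11)=-71/26
back: M3=-71/26
back: M2=75/22−3/11·-71/26=54/13
back: M1=1−1/3·54/13=-5/13
M: M0=0, M1=-5/13, M2=54/13, M3=-71/26, M4=0
seg 0: a=1, c=M0/2=0, d=(M1−M0)/(6·1)=-5/78, b=Δ0−h0·(2M0+M1)/6=-151/78
seg 1: a=-1, c=M1/2=-5/26, d=(M2−M1)/(6·2)=59/156, b=Δ1−h1·(2M1+M2)/6=-83/39
seg 2: a=-3, c=M2/2=27/13, d=(M3−M2)/(6·2)=-179/312, b=Δ2−h2·(2M2+M3)/6=64/39
seg 3: a=4, c=M3/2=-71/52, d=(M4−M3)/(6·3)=71/468, b=Δ3−h3·(2M3+M4)/6=239/78
t_q=1/2 → seg 0, τ=1/2; S=1+-151/78·τ+0·τ²+-5/78·τ³=5/208

  seg 0: a=1 b=-151/78 c=0 d=-5/78
  seg 1: a=-1 b=-83/39 c=-5/26 d=59/156
  seg 2: a=-3 b=64/39 c=27/13 d=-179/312
  seg 3: a=4 b=239/78 c=-71/52 d=71/468
S(1/2) = 5/208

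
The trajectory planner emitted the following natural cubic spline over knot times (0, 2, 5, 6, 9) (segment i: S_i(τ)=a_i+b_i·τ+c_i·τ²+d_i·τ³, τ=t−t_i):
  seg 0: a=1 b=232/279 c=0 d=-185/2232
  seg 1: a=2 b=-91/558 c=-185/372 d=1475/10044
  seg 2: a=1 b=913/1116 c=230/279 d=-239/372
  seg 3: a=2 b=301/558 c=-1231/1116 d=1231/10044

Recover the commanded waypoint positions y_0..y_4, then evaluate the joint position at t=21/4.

y_0=1 y_1=2 y_2=1 y_3=2 y_4=-3
S(21/4) = 29665/23808

y_0 = S_0(0) = a_0 = 1
y_1 = S_1(0) = a_1 = 2
y_2 = S_2(0) = a_2 = 1
y_3 = S_3(0) = a_3 = 2
y_4 = S_3(3) = -3
t_q=21/4 is in segment 2 (τ=1/4); S_2(τ)=29665/23808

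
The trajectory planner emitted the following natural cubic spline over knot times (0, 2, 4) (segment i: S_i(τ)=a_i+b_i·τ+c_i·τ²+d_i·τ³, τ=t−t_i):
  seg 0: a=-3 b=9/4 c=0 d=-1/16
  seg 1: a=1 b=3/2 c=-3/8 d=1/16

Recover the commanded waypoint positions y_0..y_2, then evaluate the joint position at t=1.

y_0=-3 y_1=1 y_2=3
S(1) = -13/16

y_0 = S_0(0) = a_0 = -3
y_1 = S_1(0) = a_1 = 1
y_2 = S_1(2) = 3
t_q=1 is in segment 0 (τ=1); S_0(τ)=-13/16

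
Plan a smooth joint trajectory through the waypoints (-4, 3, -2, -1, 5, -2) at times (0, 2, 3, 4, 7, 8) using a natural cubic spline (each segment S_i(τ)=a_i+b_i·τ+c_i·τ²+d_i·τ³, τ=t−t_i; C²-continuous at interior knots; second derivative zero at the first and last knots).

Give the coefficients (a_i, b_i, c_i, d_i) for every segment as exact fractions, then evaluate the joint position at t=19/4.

Δ: Δ0=7/2, Δ1=-5, Δ2=1, Δ3=2, Δ4=-7
row 1: diag=6, rhs=-51; c'=1/6, d'=-17/2
row 2: denom=4−1·1/6=23/6; d'=(36−1·-17/2)/(23/6)=267/23
row 3: denom=8−1·6/23=178/23; d'=(6−1·267/23)/(178/23)=-129/178
row 4: denom=8−3·69/178=1217/178; d'=(-54−3·-129/178)/(1217/178)=-9225/1217
back: M4=-9225/1217
back: M3=-129/178−69/178·-9225/1217=2694/1217
back: M2=267/23−6/23·2694/1217=13425/1217
back: M1=-17/2−1/6·13425/1217=-12582/1217
M: M0=0, M1=-12582/1217, M2=13425/1217, M3=2694/1217, M4=-9225/1217, M5=0
seg 0: a=-4, c=M0/2=0, d=(M1−M0)/(6·2)=-2097/2434, b=Δ0−h0·(2M0+M1)/6=16907/2434
seg 1: a=3, c=M1/2=-6291/1217, d=(M2−M1)/(6·1)=8669/2434, b=Δ1−h1·(2M1+M2)/6=-8257/2434
seg 2: a=-2, c=M2/2=13425/2434, d=(M3−M2)/(6·1)=-3577/2434, b=Δ2−h2·(2M2+M3)/6=-3707/1217
seg 3: a=-1, c=M3/2=1347/1217, d=(M4−M3)/(6·3)=-3973/7302, b=Δ3−h3·(2M3+M4)/6=8705/2434
seg 4: a=5, c=M4/2=-9225/2434, d=(M5−M4)/(6·1)=3075/2434, b=Δ4−h4·(2M4+M5)/6=-5444/1217
t_q=19/4 → seg 3, τ=3/4; S=-1+8705/2434·τ+1347/1217·τ²+-3973/7302·τ³=323291/155776

  seg 0: a=-4 b=16907/2434 c=0 d=-2097/2434
  seg 1: a=3 b=-8257/2434 c=-6291/1217 d=8669/2434
  seg 2: a=-2 b=-3707/1217 c=13425/2434 d=-3577/2434
  seg 3: a=-1 b=8705/2434 c=1347/1217 d=-3973/7302
  seg 4: a=5 b=-5444/1217 c=-9225/2434 d=3075/2434
S(19/4) = 323291/155776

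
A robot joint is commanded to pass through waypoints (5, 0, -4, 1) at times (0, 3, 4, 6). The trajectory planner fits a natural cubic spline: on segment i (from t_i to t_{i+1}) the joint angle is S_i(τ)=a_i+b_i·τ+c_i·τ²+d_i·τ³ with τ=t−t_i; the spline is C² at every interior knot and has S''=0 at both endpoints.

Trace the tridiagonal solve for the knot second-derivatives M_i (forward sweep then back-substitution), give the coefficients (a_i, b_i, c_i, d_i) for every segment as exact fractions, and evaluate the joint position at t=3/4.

  seg 0: a=5 b=-101/282 c=0 d=-41/282
  seg 1: a=0 b=-604/141 c=-123/94 d=449/282
  seg 2: a=-4 b=-599/282 c=163/47 d=-163/282
S(3/4) = 28095/6016

Δ: Δ0=-5/3, Δ1=-4, Δ2=5/2
row 1: diag=8, rhs=-14; c'=1/8, d'=-7/4
row 2: denom=6−1·1/8=47/8; d'=(39−1·-7/4)/(47/8)=326/47
back: M2=326/47
back: M1=-7/4−1/8·326/47=-123/47
M: M0=0, M1=-123/47, M2=326/47, M3=0
seg 0: a=5, c=M0/2=0, d=(M1−M0)/(6·3)=-41/282, b=Δ0−h0·(2M0+M1)/6=-101/282
seg 1: a=0, c=M1/2=-123/94, d=(M2−M1)/(6·1)=449/282, b=Δ1−h1·(2M1+M2)/6=-604/141
seg 2: a=-4, c=M2/2=163/47, d=(M3−M2)/(6·2)=-163/282, b=Δ2−h2·(2M2+M3)/6=-599/282
t_q=3/4 → seg 0, τ=3/4; S=5+-101/282·τ+0·τ²+-41/282·τ³=28095/6016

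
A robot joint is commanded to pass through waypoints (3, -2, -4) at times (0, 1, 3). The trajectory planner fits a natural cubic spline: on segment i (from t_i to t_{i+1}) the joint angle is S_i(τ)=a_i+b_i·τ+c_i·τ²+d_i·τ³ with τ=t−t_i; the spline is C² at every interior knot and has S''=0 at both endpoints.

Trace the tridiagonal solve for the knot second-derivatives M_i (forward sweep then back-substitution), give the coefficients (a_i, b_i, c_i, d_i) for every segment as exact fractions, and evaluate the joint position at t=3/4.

  seg 0: a=3 b=-17/3 c=0 d=2/3
  seg 1: a=-2 b=-11/3 c=2 d=-1/3
S(3/4) = -31/32

Δ: Δ0=-5, Δ1=-1
row 1: diag=6, rhs=24; c'=1/3, d'=4
back: M1=4
M: M0=0, M1=4, M2=0
seg 0: a=3, c=M0/2=0, d=(M1−M0)/(6·1)=2/3, b=Δ0−h0·(2M0+M1)/6=-17/3
seg 1: a=-2, c=M1/2=2, d=(M2−M1)/(6·2)=-1/3, b=Δ1−h1·(2M1+M2)/6=-11/3
t_q=3/4 → seg 0, τ=3/4; S=3+-17/3·τ+0·τ²+2/3·τ³=-31/32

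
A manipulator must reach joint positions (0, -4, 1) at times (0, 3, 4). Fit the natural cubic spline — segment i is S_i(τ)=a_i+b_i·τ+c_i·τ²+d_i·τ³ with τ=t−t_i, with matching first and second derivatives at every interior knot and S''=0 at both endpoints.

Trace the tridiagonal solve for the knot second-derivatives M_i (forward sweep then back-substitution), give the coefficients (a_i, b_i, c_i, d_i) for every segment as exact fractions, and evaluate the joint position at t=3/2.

Δ: Δ0=-4/3, Δ1=5
row 1: diag=8, rhs=38; c'=1/8, d'=19/4
back: M1=19/4
M: M0=0, M1=19/4, M2=0
seg 0: a=0, c=M0/2=0, d=(M1−M0)/(6·3)=19/72, b=Δ0−h0·(2M0+M1)/6=-89/24
seg 1: a=-4, c=M1/2=19/8, d=(M2−M1)/(6·1)=-19/24, b=Δ1−h1·(2M1+M2)/6=41/12
t_q=3/2 → seg 0, τ=3/2; S=0+-89/24·τ+0·τ²+19/72·τ³=-299/64

  seg 0: a=0 b=-89/24 c=0 d=19/72
  seg 1: a=-4 b=41/12 c=19/8 d=-19/24
S(3/2) = -299/64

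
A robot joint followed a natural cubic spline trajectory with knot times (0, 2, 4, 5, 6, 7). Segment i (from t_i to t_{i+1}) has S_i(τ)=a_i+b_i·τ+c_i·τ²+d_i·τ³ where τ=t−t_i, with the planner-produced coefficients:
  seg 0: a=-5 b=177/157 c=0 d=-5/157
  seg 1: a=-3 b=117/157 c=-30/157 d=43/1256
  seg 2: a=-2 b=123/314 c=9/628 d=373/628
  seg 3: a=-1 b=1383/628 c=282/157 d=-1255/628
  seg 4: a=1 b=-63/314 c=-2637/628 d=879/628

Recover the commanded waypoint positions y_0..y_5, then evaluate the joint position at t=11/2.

y_0=-5 y_1=-3 y_2=-2 y_3=-1 y_4=1 y_5=-2
S(11/2) = 1509/5024

y_0 = S_0(0) = a_0 = -5
y_1 = S_1(0) = a_1 = -3
y_2 = S_2(0) = a_2 = -2
y_3 = S_3(0) = a_3 = -1
y_4 = S_4(0) = a_4 = 1
y_5 = S_4(1) = -2
t_q=11/2 is in segment 3 (τ=1/2); S_3(τ)=1509/5024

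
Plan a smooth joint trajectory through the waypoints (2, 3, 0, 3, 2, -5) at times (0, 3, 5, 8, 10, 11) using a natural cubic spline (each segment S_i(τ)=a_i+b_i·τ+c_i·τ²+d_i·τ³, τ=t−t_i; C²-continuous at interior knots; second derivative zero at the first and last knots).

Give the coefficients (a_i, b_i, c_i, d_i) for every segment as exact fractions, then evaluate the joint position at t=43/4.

Δ: Δ0=1/3, Δ1=-3/2, Δ2=1, Δ3=-1/2, Δ4=-7
row 1: diag=10, rhs=-11; c'=1/5, d'=-11/10
row 2: denom=10−2·1/5=48/5; d'=(15−2·-11/10)/(48/5)=43/24
row 3: denom=10−3·5/16=145/16; d'=(-9−3·43/24)/(145/16)=-46/29
row 4: denom=6−2·32/145=806/145; d'=(-39−2·-46/29)/(806/145)=-5195/806
back: M4=-5195/806
back: M3=-46/29−32/145·-5195/806=-66/403
back: M2=43/24−5/16·-66/403=2228/1209
back: M1=-11/10−1/5·2228/1209=-3551/2418
M: M0=0, M1=-3551/2418, M2=2228/1209, M3=-66/403, M4=-5195/806, M5=0
seg 0: a=2, c=M0/2=0, d=(M1−M0)/(6·3)=-3551/43524, b=Δ0−h0·(2M0+M1)/6=1721/1612
seg 1: a=3, c=M1/2=-3551/4836, d=(M2−M1)/(6·2)=2669/9672, b=Δ1−h1·(2M1+M2)/6=-915/806
seg 2: a=0, c=M2/2=1114/1209, d=(M3−M2)/(6·3)=-1213/10881, b=Δ2−h2·(2M2+M3)/6=-920/1209
seg 3: a=3, c=M3/2=-33/403, d=(M4−M3)/(6·2)=-5063/9672, b=Δ3−h3·(2M3+M4)/6=2125/1209
seg 4: a=2, c=M4/2=-5195/1612, d=(M5−M4)/(6·1)=5195/4836, b=Δ4−h4·(2M4+M5)/6=-11731/2418
t_q=43/4 → seg 4, τ=3/4; S=2+-11731/2418·τ+-5195/1612·τ²+5195/4836·τ³=-309321/103168

  seg 0: a=2 b=1721/1612 c=0 d=-3551/43524
  seg 1: a=3 b=-915/806 c=-3551/4836 d=2669/9672
  seg 2: a=0 b=-920/1209 c=1114/1209 d=-1213/10881
  seg 3: a=3 b=2125/1209 c=-33/403 d=-5063/9672
  seg 4: a=2 b=-11731/2418 c=-5195/1612 d=5195/4836
S(43/4) = -309321/103168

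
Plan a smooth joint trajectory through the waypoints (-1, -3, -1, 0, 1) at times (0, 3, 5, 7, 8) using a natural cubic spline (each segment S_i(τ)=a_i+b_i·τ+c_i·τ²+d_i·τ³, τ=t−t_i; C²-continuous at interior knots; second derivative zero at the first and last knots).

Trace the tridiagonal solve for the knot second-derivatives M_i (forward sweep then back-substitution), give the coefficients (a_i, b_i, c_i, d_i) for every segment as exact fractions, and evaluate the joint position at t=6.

Δ: Δ0=-2/3, Δ1=1, Δ2=1/2, Δ3=1
row 1: diag=10, rhs=10; c'=1/5, d'=1
row 2: denom=8−2·1/5=38/5; d'=(-3−2·1)/(38/5)=-25/38
row 3: denom=6−2·5/19=104/19; d'=(3−2·-25/38)/(104/19)=41/52
back: M3=41/52
back: M2=-25/38−5/19·41/52=-45/52
back: M1=1−1/5·-45/52=61/52
M: M0=0, M1=61/52, M2=-45/52, M3=41/52, M4=0
seg 0: a=-1, c=M0/2=0, d=(M1−M0)/(6·3)=61/936, b=Δ0−h0·(2M0+M1)/6=-391/312
seg 1: a=-3, c=M1/2=61/104, d=(M2−M1)/(6·2)=-53/312, b=Δ1−h1·(2M1+M2)/6=79/156
seg 2: a=-1, c=M2/2=-45/104, d=(M3−M2)/(6·2)=43/312, b=Δ2−h2·(2M2+M3)/6=127/156
seg 3: a=0, c=M3/2=41/104, d=(M4−M3)/(6·1)=-41/312, b=Δ3−h3·(2M3+M4)/6=115/156
t_q=6 → seg 2, τ=1; S=-1+127/156·τ+-45/104·τ²+43/312·τ³=-25/52

  seg 0: a=-1 b=-391/312 c=0 d=61/936
  seg 1: a=-3 b=79/156 c=61/104 d=-53/312
  seg 2: a=-1 b=127/156 c=-45/104 d=43/312
  seg 3: a=0 b=115/156 c=41/104 d=-41/312
S(6) = -25/52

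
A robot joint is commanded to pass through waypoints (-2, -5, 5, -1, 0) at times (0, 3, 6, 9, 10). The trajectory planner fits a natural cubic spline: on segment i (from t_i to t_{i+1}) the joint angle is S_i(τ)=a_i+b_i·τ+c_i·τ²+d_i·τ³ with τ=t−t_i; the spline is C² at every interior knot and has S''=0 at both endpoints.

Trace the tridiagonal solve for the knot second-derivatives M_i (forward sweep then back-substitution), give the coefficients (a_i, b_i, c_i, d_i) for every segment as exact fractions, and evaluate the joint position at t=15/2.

Δ: Δ0=-1, Δ1=10/3, Δ2=-2, Δ3=1
row 1: diag=12, rhs=26; c'=1/4, d'=13/6
row 2: denom=12−3·1/4=45/4; d'=(-32−3·13/6)/(45/4)=-154/45
row 3: denom=8−3·4/15=36/5; d'=(18−3·-154/45)/(36/5)=106/27
back: M3=106/27
back: M2=-154/45−4/15·106/27=-362/81
back: M1=13/6−1/4·-362/81=266/81
M: M0=0, M1=266/81, M2=-362/81, M3=106/27, M4=0
seg 0: a=-2, c=M0/2=0, d=(M1−M0)/(6·3)=133/729, b=Δ0−h0·(2M0+M1)/6=-214/81
seg 1: a=-5, c=M1/2=133/81, d=(M2−M1)/(6·3)=-314/729, b=Δ1−h1·(2M1+M2)/6=185/81
seg 2: a=5, c=M2/2=-181/81, d=(M3−M2)/(6·3)=340/729, b=Δ2−h2·(2M2+M3)/6=41/81
seg 3: a=-1, c=M3/2=53/27, d=(M4−M3)/(6·1)=-53/81, b=Δ3−h3·(2M3+M4)/6=-25/81
t_q=15/2 → seg 2, τ=3/2; S=5+41/81·τ+-181/81·τ²+340/729·τ³=83/36

  seg 0: a=-2 b=-214/81 c=0 d=133/729
  seg 1: a=-5 b=185/81 c=133/81 d=-314/729
  seg 2: a=5 b=41/81 c=-181/81 d=340/729
  seg 3: a=-1 b=-25/81 c=53/27 d=-53/81
S(15/2) = 83/36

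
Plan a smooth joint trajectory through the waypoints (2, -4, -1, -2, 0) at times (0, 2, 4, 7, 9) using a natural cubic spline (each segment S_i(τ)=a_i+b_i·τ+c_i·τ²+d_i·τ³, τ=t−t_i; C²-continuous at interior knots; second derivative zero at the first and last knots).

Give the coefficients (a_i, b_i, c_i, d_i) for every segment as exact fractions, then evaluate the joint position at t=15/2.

  seg 0: a=2 b=-8917/2064 c=0 d=2725/8256
  seg 1: a=-4 b=-371/1032 c=2725/1376 d=-4337/8256
  seg 2: a=-1 b=2597/2064 c=-403/344 d=147/688
  seg 3: a=-2 b=-1/516 c=517/688 d=-517/4128
S(15/2) = -20131/11008

Δ: Δ0=-3, Δ1=3/2, Δ2=-1/3, Δ3=1
row 1: diag=8, rhs=27; c'=1/4, d'=27/8
row 2: denom=10−2·1/4=19/2; d'=(-11−2·27/8)/(19/2)=-71/38
row 3: denom=10−3·6/19=172/19; d'=(8−3·-71/38)/(172/19)=517/344
back: M3=517/344
back: M2=-71/38−6/19·517/344=-403/172
back: M1=27/8−1/4·-403/172=2725/688
M: M0=0, M1=2725/688, M2=-403/172, M3=517/344, M4=0
seg 0: a=2, c=M0/2=0, d=(M1−M0)/(6·2)=2725/8256, b=Δ0−h0·(2M0+M1)/6=-8917/2064
seg 1: a=-4, c=M1/2=2725/1376, d=(M2−M1)/(6·2)=-4337/8256, b=Δ1−h1·(2M1+M2)/6=-371/1032
seg 2: a=-1, c=M2/2=-403/344, d=(M3−M2)/(6·3)=147/688, b=Δ2−h2·(2M2+M3)/6=2597/2064
seg 3: a=-2, c=M3/2=517/688, d=(M4−M3)/(6·2)=-517/4128, b=Δ3−h3·(2M3+M4)/6=-1/516
t_q=15/2 → seg 3, τ=1/2; S=-2+-1/516·τ+517/688·τ²+-517/4128·τ³=-20131/11008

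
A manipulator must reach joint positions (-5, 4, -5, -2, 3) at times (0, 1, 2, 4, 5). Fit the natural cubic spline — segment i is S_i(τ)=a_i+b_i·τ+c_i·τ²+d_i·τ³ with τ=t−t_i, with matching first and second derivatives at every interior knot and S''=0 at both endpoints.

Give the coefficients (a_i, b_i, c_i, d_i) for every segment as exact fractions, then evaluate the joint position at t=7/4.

Δ: Δ0=9, Δ1=-9, Δ2=3/2, Δ3=5
row 1: diag=4, rhs=-108; c'=1/4, d'=-27
row 2: denom=6−1·1/4=23/4; d'=(63−1·-27)/(23/4)=360/23
row 3: denom=6−2·8/23=122/23; d'=(21−2·360/23)/(122/23)=-237/122
back: M3=-237/122
back: M2=360/23−8/23·-237/122=996/61
back: M1=-27−1/4·996/61=-1896/61
M: M0=0, M1=-1896/61, M2=996/61, M3=-237/122, M4=0
seg 0: a=-5, c=M0/2=0, d=(M1−M0)/(6·1)=-316/61, b=Δ0−h0·(2M0+M1)/6=865/61
seg 1: a=4, c=M1/2=-948/61, d=(M2−M1)/(6·1)=482/61, b=Δ1−h1·(2M1+M2)/6=-83/61
seg 2: a=-5, c=M2/2=498/61, d=(M3−M2)/(6·2)=-743/488, b=Δ2−h2·(2M2+M3)/6=-533/61
seg 3: a=-2, c=M3/2=-237/244, d=(M4−M3)/(6·1)=79/244, b=Δ3−h3·(2M3+M4)/6=689/122
t_q=7/4 → seg 1, τ=3/4; S=4+-83/61·τ+-948/61·τ²+482/61·τ³=-4741/1952

  seg 0: a=-5 b=865/61 c=0 d=-316/61
  seg 1: a=4 b=-83/61 c=-948/61 d=482/61
  seg 2: a=-5 b=-533/61 c=498/61 d=-743/488
  seg 3: a=-2 b=689/122 c=-237/244 d=79/244
S(7/4) = -4741/1952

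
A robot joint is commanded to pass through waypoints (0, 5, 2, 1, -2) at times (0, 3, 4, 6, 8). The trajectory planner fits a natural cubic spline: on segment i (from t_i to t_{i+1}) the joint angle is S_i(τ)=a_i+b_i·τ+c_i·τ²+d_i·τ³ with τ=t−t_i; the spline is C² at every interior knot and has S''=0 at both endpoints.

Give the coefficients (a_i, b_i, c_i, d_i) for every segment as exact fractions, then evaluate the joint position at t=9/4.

Δ: Δ0=5/3, Δ1=-3, Δ2=-1/2, Δ3=-3/2
row 1: diag=8, rhs=-28; c'=1/8, d'=-7/2
row 2: denom=6−1·1/8=47/8; d'=(15−1·-7/2)/(47/8)=148/47
row 3: denom=8−2·16/47=344/47; d'=(-6−2·148/47)/(344/47)=-289/172
back: M3=-289/172
back: M2=148/47−16/47·-289/172=160/43
back: M1=-7/2−1/8·160/43=-341/86
M: M0=0, M1=-341/86, M2=160/43, M3=-289/172, M4=0
seg 0: a=0, c=M0/2=0, d=(M1−M0)/(6·3)=-341/1548, b=Δ0−h0·(2M0+M1)/6=1883/516
seg 1: a=5, c=M1/2=-341/172, d=(M2−M1)/(6·1)=661/516, b=Δ1−h1·(2M1+M2)/6=-593/258
seg 2: a=2, c=M2/2=80/43, d=(M3−M2)/(6·2)=-929/2064, b=Δ2−h2·(2M2+M3)/6=-1249/516
seg 3: a=1, c=M3/2=-289/344, d=(M4−M3)/(6·2)=289/2064, b=Δ3−h3·(2M3+M4)/6=-49/129
t_q=9/4 → seg 0, τ=9/4; S=0+1883/516·τ+0·τ²+-341/1548·τ³=62763/11008

  seg 0: a=0 b=1883/516 c=0 d=-341/1548
  seg 1: a=5 b=-593/258 c=-341/172 d=661/516
  seg 2: a=2 b=-1249/516 c=80/43 d=-929/2064
  seg 3: a=1 b=-49/129 c=-289/344 d=289/2064
S(9/4) = 62763/11008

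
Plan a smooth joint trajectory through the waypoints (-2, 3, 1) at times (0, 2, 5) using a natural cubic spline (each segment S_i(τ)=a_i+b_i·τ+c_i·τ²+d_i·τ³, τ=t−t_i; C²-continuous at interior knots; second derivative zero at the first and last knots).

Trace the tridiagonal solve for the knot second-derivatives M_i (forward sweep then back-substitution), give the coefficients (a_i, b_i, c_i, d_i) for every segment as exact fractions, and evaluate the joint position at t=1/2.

  seg 0: a=-2 b=47/15 c=0 d=-19/120
  seg 1: a=3 b=37/30 c=-19/20 d=19/180
S(1/2) = -29/64

Δ: Δ0=5/2, Δ1=-2/3
row 1: diag=10, rhs=-19; c'=3/10, d'=-19/10
back: M1=-19/10
M: M0=0, M1=-19/10, M2=0
seg 0: a=-2, c=M0/2=0, d=(M1−M0)/(6·2)=-19/120, b=Δ0−h0·(2M0+M1)/6=47/15
seg 1: a=3, c=M1/2=-19/20, d=(M2−M1)/(6·3)=19/180, b=Δ1−h1·(2M1+M2)/6=37/30
t_q=1/2 → seg 0, τ=1/2; S=-2+47/15·τ+0·τ²+-19/120·τ³=-29/64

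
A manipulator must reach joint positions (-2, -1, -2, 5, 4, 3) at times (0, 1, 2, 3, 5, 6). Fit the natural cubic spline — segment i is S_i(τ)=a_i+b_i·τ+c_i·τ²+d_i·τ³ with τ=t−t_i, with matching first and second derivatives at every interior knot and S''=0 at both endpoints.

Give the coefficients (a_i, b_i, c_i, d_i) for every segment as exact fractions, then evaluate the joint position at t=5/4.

  seg 0: a=-2 b=125/57 c=0 d=-68/57
  seg 1: a=-1 b=-79/57 c=-68/19 d=226/57
  seg 2: a=-2 b=191/57 c=158/19 d=-14/3
  seg 3: a=5 b=341/57 c=-108/19 d=557/456
  seg 4: a=4 b=-239/114 c=125/76 d=-125/228
S(5/4) = -917/608

Δ: Δ0=1, Δ1=-1, Δ2=7, Δ3=-1/2, Δ4=-1
row 1: diag=4, rhs=-12; c'=1/4, d'=-3
row 2: denom=4−1·1/4=15/4; d'=(48−1·-3)/(15/4)=68/5
row 3: denom=6−1·4/15=86/15; d'=(-45−1·68/5)/(86/15)=-879/86
row 4: denom=6−2·15/43=228/43; d'=(-3−2·-879/86)/(228/43)=125/38
back: M4=125/38
back: M3=-879/86−15/43·125/38=-216/19
back: M2=68/5−4/15·-216/19=316/19
back: M1=-3−1/4·316/19=-136/19
M: M0=0, M1=-136/19, M2=316/19, M3=-216/19, M4=125/38, M5=0
seg 0: a=-2, c=M0/2=0, d=(M1−M0)/(6·1)=-68/57, b=Δ0−h0·(2M0+M1)/6=125/57
seg 1: a=-1, c=M1/2=-68/19, d=(M2−M1)/(6·1)=226/57, b=Δ1−h1·(2M1+M2)/6=-79/57
seg 2: a=-2, c=M2/2=158/19, d=(M3−M2)/(6·1)=-14/3, b=Δ2−h2·(2M2+M3)/6=191/57
seg 3: a=5, c=M3/2=-108/19, d=(M4−M3)/(6·2)=557/456, b=Δ3−h3·(2M3+M4)/6=341/57
seg 4: a=4, c=M4/2=125/76, d=(M5−M4)/(6·1)=-125/228, b=Δ4−h4·(2M4+M5)/6=-239/114
t_q=5/4 → seg 1, τ=1/4; S=-1+-79/57·τ+-68/19·τ²+226/57·τ³=-917/608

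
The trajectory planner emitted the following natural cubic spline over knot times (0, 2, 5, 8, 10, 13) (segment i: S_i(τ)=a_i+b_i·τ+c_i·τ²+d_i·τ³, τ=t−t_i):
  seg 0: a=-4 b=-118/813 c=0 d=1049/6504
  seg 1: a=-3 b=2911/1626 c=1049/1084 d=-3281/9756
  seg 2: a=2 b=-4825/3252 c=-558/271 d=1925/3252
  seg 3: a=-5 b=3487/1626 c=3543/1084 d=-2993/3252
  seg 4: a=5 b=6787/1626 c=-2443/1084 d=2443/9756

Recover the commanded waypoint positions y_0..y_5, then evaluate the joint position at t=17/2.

y_0 = S_0(0) = a_0 = -4
y_1 = S_1(0) = a_1 = -3
y_2 = S_2(0) = a_2 = 2
y_3 = S_3(0) = a_3 = -5
y_4 = S_4(0) = a_4 = 5
y_5 = S_4(3) = 4
t_q=17/2 is in segment 3 (τ=1/2); S_3(τ)=-27973/8672

y_0=-4 y_1=-3 y_2=2 y_3=-5 y_4=5 y_5=4
S(17/2) = -27973/8672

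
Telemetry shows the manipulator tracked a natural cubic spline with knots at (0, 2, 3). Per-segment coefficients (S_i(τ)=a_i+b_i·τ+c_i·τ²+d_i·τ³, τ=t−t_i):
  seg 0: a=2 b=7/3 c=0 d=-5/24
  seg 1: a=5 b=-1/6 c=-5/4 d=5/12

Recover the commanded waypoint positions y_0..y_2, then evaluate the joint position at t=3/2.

y_0 = S_0(0) = a_0 = 2
y_1 = S_1(0) = a_1 = 5
y_2 = S_1(1) = 4
t_q=3/2 is in segment 0 (τ=3/2); S_0(τ)=307/64

y_0=2 y_1=5 y_2=4
S(3/2) = 307/64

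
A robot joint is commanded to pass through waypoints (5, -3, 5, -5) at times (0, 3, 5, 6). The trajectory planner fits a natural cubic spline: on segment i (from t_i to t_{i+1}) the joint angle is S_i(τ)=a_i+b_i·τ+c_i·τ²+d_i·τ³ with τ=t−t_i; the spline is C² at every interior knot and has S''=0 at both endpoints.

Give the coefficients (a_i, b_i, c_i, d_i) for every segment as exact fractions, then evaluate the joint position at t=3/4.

Δ: Δ0=-8/3, Δ1=4, Δ2=-10
row 1: diag=10, rhs=40; c'=1/5, d'=4
row 2: denom=6−2·1/5=28/5; d'=(-84−2·4)/(28/5)=-115/7
back: M2=-115/7
back: M1=4−1/5·-115/7=51/7
M: M0=0, M1=51/7, M2=-115/7, M3=0
seg 0: a=5, c=M0/2=0, d=(M1−M0)/(6·3)=17/42, b=Δ0−h0·(2M0+M1)/6=-265/42
seg 1: a=-3, c=M1/2=51/14, d=(M2−M1)/(6·2)=-83/42, b=Δ1−h1·(2M1+M2)/6=97/21
seg 2: a=5, c=M2/2=-115/14, d=(M3−M2)/(6·1)=115/42, b=Δ2−h2·(2M2+M3)/6=-95/21
t_q=3/4 → seg 0, τ=3/4; S=5+-265/42·τ+0·τ²+17/42·τ³=393/896

  seg 0: a=5 b=-265/42 c=0 d=17/42
  seg 1: a=-3 b=97/21 c=51/14 d=-83/42
  seg 2: a=5 b=-95/21 c=-115/14 d=115/42
S(3/4) = 393/896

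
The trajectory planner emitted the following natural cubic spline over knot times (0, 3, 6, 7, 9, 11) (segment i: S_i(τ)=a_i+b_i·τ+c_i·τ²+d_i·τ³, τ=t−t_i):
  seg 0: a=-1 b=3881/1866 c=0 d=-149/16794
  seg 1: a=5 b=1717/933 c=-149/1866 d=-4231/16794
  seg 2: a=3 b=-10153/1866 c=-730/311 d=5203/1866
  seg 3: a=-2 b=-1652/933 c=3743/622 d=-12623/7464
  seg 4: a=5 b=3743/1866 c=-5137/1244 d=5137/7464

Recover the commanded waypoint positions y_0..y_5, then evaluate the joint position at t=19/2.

y_0=-1 y_1=5 y_2=3 y_3=-2 y_4=5 y_5=-2
S(19/2) = 100647/19904

y_0 = S_0(0) = a_0 = -1
y_1 = S_1(0) = a_1 = 5
y_2 = S_2(0) = a_2 = 3
y_3 = S_3(0) = a_3 = -2
y_4 = S_4(0) = a_4 = 5
y_5 = S_4(2) = -2
t_q=19/2 is in segment 4 (τ=1/2); S_4(τ)=100647/19904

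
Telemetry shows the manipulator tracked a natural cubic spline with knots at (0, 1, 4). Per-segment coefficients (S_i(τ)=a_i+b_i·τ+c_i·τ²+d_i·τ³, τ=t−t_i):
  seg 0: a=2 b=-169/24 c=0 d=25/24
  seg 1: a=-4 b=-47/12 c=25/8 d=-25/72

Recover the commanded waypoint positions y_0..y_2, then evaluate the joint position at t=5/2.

y_0=2 y_1=-4 y_2=3
S(5/2) = -257/64

y_0 = S_0(0) = a_0 = 2
y_1 = S_1(0) = a_1 = -4
y_2 = S_1(3) = 3
t_q=5/2 is in segment 1 (τ=3/2); S_1(τ)=-257/64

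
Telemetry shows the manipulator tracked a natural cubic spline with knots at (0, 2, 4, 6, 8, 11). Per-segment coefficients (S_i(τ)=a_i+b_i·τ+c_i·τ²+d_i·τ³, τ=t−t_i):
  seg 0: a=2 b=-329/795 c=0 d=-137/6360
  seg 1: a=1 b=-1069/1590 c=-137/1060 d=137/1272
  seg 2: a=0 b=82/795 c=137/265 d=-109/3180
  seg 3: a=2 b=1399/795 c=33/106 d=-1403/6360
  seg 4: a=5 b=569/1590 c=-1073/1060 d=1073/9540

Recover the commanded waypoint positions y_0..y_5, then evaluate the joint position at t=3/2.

y_0 = S_0(0) = a_0 = 2
y_1 = S_1(0) = a_1 = 1
y_2 = S_2(0) = a_2 = 0
y_3 = S_3(0) = a_3 = 2
y_4 = S_4(0) = a_4 = 5
y_5 = S_4(3) = 0
t_q=3/2 is in segment 0 (τ=3/2); S_0(τ)=22159/16960

y_0=2 y_1=1 y_2=0 y_3=2 y_4=5 y_5=0
S(3/2) = 22159/16960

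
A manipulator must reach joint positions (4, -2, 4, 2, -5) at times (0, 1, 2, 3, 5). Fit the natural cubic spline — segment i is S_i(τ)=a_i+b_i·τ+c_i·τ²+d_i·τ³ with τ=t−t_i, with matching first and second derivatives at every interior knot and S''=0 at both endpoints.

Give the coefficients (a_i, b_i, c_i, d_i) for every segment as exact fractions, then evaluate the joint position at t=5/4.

  seg 0: a=4 b=-39/4 c=0 d=15/4
  seg 1: a=-2 b=3/2 c=45/4 d=-27/4
  seg 2: a=4 b=15/4 c=-9 d=13/4
  seg 3: a=2 b=-9/2 c=3/4 d=-1/8
S(5/4) = -263/256

Δ: Δ0=-6, Δ1=6, Δ2=-2, Δ3=-7/2
row 1: diag=4, rhs=72; c'=1/4, d'=18
row 2: denom=4−1·1/4=15/4; d'=(-48−1·18)/(15/4)=-88/5
row 3: denom=6−1·4/15=86/15; d'=(-9−1·-88/5)/(86/15)=3/2
back: M3=3/2
back: M2=-88/5−4/15·3/2=-18
back: M1=18−1/4·-18=45/2
M: M0=0, M1=45/2, M2=-18, M3=3/2, M4=0
seg 0: a=4, c=M0/2=0, d=(M1−M0)/(6·1)=15/4, b=Δ0−h0·(2M0+M1)/6=-39/4
seg 1: a=-2, c=M1/2=45/4, d=(M2−M1)/(6·1)=-27/4, b=Δ1−h1·(2M1+M2)/6=3/2
seg 2: a=4, c=M2/2=-9, d=(M3−M2)/(6·1)=13/4, b=Δ2−h2·(2M2+M3)/6=15/4
seg 3: a=2, c=M3/2=3/4, d=(M4−M3)/(6·2)=-1/8, b=Δ3−h3·(2M3+M4)/6=-9/2
t_q=5/4 → seg 1, τ=1/4; S=-2+3/2·τ+45/4·τ²+-27/4·τ³=-263/256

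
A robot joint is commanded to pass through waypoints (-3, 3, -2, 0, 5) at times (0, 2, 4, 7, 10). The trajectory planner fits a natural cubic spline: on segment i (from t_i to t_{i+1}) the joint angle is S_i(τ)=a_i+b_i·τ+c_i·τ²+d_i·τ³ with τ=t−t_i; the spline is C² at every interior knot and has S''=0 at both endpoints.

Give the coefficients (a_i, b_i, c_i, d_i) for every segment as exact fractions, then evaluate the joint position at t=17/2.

Δ: Δ0=3, Δ1=-5/2, Δ2=2/3, Δ3=5/3
row 1: diag=8, rhs=-33; c'=1/4, d'=-33/8
row 2: denom=10−2·1/4=19/2; d'=(19−2·-33/8)/(19/2)=109/38
row 3: denom=12−3·6/19=210/19; d'=(6−3·109/38)/(210/19)=-33/140
back: M3=-33/140
back: M2=109/38−6/19·-33/140=103/35
back: M1=-33/8−1/4·103/35=-1361/280
M: M0=0, M1=-1361/280, M2=103/35, M3=-33/140, M4=0
seg 0: a=-3, c=M0/2=0, d=(M1−M0)/(6·2)=-1361/3360, b=Δ0−h0·(2M0+M1)/6=3881/840
seg 1: a=3, c=M1/2=-1361/560, d=(M2−M1)/(6·2)=437/672, b=Δ1−h1·(2M1+M2)/6=-101/420
seg 2: a=-2, c=M2/2=103/70, d=(M3−M2)/(6·3)=-89/504, b=Δ2−h2·(2M2+M3)/6=-259/120
seg 3: a=0, c=M3/2=-33/280, d=(M4−M3)/(6·3)=11/840, b=Δ3−h3·(2M3+M4)/6=799/420
t_q=17/2 → seg 3, τ=3/2; S=0+799/420·τ+-33/280·τ²+11/840·τ³=5897/2240

  seg 0: a=-3 b=3881/840 c=0 d=-1361/3360
  seg 1: a=3 b=-101/420 c=-1361/560 d=437/672
  seg 2: a=-2 b=-259/120 c=103/70 d=-89/504
  seg 3: a=0 b=799/420 c=-33/280 d=11/840
S(17/2) = 5897/2240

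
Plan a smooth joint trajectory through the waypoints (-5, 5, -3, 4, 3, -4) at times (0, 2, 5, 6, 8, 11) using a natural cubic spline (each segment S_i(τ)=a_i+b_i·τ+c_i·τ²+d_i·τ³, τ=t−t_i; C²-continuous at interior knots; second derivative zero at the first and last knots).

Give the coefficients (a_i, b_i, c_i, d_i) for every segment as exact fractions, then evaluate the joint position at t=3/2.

Δ: Δ0=5, Δ1=-8/3, Δ2=7, Δ3=-1/2, Δ4=-7/3
row 1: diag=10, rhs=-46; c'=3/10, d'=-23/5
row 2: denom=8−3·3/10=71/10; d'=(58−3·-23/5)/(71/10)=718/71
row 3: denom=6−1·10/71=416/71; d'=(-45−1·718/71)/(416/71)=-301/32
row 4: denom=10−2·71/208=969/104; d'=(-11−2·-301/32)/(969/104)=1625/1938
back: M4=1625/1938
back: M3=-301/32−71/208·1625/1938=-9392/969
back: M2=718/71−10/71·-9392/969=11122/969
back: M1=-23/5−3/10·11122/969=-2598/323
M: M0=0, M1=-2598/323, M2=11122/969, M3=-9392/969, M4=1625/1938, M5=0
seg 0: a=-5, c=M0/2=0, d=(M1−M0)/(6·2)=-433/646, b=Δ0−h0·(2M0+M1)/6=2481/323
seg 1: a=5, c=M1/2=-1299/323, d=(M2−M1)/(6·3)=9458/8721, b=Δ1−h1·(2M1+M2)/6=-117/323
seg 2: a=-3, c=M2/2=5561/969, d=(M3−M2)/(6·1)=-3419/969, b=Δ2−h2·(2M2+M3)/6=91/19
seg 3: a=4, c=M3/2=-4696/969, d=(M4−M3)/(6·2)=6803/7752, b=Δ3−h3·(2M3+M4)/6=5506/969
seg 4: a=3, c=M4/2=1625/3876, d=(M5−M4)/(6·3)=-1625/34884, b=Δ4−h4·(2M4+M5)/6=-2049/646
t_q=3/2 → seg 0, τ=3/2; S=-5+2481/323·τ+0·τ²+-433/646·τ³=22013/5168

  seg 0: a=-5 b=2481/323 c=0 d=-433/646
  seg 1: a=5 b=-117/323 c=-1299/323 d=9458/8721
  seg 2: a=-3 b=91/19 c=5561/969 d=-3419/969
  seg 3: a=4 b=5506/969 c=-4696/969 d=6803/7752
  seg 4: a=3 b=-2049/646 c=1625/3876 d=-1625/34884
S(3/2) = 22013/5168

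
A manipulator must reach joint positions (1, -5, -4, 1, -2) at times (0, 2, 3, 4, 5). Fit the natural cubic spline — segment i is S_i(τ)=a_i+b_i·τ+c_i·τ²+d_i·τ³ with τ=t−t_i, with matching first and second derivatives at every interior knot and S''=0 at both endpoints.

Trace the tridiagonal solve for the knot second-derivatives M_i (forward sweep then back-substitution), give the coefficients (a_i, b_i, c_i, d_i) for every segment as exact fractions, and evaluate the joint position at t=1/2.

Δ: Δ0=-3, Δ1=1, Δ2=5, Δ3=-3
row 1: diag=6, rhs=24; c'=1/6, d'=4
row 2: denom=4−1·1/6=23/6; d'=(24−1·4)/(23/6)=120/23
row 3: denom=4−1·6/23=86/23; d'=(-48−1·120/23)/(86/23)=-612/43
back: M3=-612/43
back: M2=120/23−6/23·-612/43=384/43
back: M1=4−1/6·384/43=108/43
M: M0=0, M1=108/43, M2=384/43, M3=-612/43, M4=0
seg 0: a=1, c=M0/2=0, d=(M1−M0)/(6·2)=9/43, b=Δ0−h0·(2M0+M1)/6=-165/43
seg 1: a=-5, c=M1/2=54/43, d=(M2−M1)/(6·1)=46/43, b=Δ1−h1·(2M1+M2)/6=-57/43
seg 2: a=-4, c=M2/2=192/43, d=(M3−M2)/(6·1)=-166/43, b=Δ2−h2·(2M2+M3)/6=189/43
seg 3: a=1, c=M3/2=-306/43, d=(M4−M3)/(6·1)=102/43, b=Δ3−h3·(2M3+M4)/6=75/43
t_q=1/2 → seg 0, τ=1/2; S=1+-165/43·τ+0·τ²+9/43·τ³=-307/344

  seg 0: a=1 b=-165/43 c=0 d=9/43
  seg 1: a=-5 b=-57/43 c=54/43 d=46/43
  seg 2: a=-4 b=189/43 c=192/43 d=-166/43
  seg 3: a=1 b=75/43 c=-306/43 d=102/43
S(1/2) = -307/344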